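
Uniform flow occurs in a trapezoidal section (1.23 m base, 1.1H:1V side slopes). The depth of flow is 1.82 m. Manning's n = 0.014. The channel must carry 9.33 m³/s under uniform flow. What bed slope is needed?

With bottom width b = 1.23 m and side slope z = 1.1: A = (b + zy)y = (1.23 + 1.1×1.82)×1.82 = 5.882 m²; P = b + 2y√(1+z²) = 1.23 + 2×1.82×1.487 = 6.641 m.
Hydraulic radius R = A/P = 5.882/6.641 = 0.8857 m.
From Manning's equation, S = [nQ / (1 A R^(2/3))]² = [0.014 × 9.33 / (1 × 5.882 × 0.8857^(2/3))]² = 0.00058.

S = 0.00058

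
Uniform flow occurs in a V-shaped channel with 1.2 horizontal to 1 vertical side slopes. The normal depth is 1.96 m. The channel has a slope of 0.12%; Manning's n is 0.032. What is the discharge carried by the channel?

For a triangular section with side slope z = 1.2: A = zy² = 1.2×1.96² = 4.61 m²; P = 2y√(1+z²) = 2×1.96×1.562 = 6.123 m.
Hydraulic radius R = A/P = 4.61/6.123 = 0.7529 m.
Manning's equation: Q = (1/n) A R^(2/3) S^(1/2) = (1/0.032) × 4.61 × 0.7529^(2/3) × 0.0012^(1/2) = 4.13 m³/s.

Q = 4.13 m³/s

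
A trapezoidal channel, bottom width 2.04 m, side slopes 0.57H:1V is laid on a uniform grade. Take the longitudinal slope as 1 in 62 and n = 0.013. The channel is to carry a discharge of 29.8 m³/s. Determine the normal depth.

y_n = 1.34 m

Manning's equation rearranged: A R^(2/3) = nQ / (1·√S) = 0.013 × 29.8 / (√0.01613) = 3.05.
At y = 1.71 m: A R^(2/3) = 4.671 — high.
At y = 1.18 m: A R^(2/3) = 2.458 — low.
At y = 1.34 m: A R^(2/3) = 3.055 — matches.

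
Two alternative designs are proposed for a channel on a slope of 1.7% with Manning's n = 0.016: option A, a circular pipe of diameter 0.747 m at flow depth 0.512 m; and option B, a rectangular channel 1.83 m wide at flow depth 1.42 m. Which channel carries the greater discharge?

Channel A: For a circular section of diameter D = 0.747 m at depth y = 0.512 m, the central angle is θ = 2 arccos(1 − 2y/D) = 3.901 rad. Then A = (D²/8)(θ − sin θ) = 0.3202 m² and P = Dθ/2 = 1.457 m. Hydraulic radius R = A/P = 0.3202/1.457 = 0.2197 m. Q_A = (1/0.016)·0.3202·0.2197^(2/3)·√0.017 = 0.95 m³/s.
Channel B: Flow area A = b·y = 1.83 × 1.42 = 2.599 m². Wetted perimeter P = b + 2y = 1.83 + 2×1.42 = 4.67 m. Hydraulic radius R = A/P = 2.599/4.67 = 0.5564 m. Q_B = (1/0.016)·2.599·0.5564^(2/3)·√0.017 = 14.33 m³/s.
Q_A = 0.95 m³/s vs Q_B = 14.33 m³/s, so channel B carries more.

channel B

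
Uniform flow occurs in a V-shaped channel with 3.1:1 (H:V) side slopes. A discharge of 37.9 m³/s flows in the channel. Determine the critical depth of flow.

At critical depth, Q² T / (g A³) = 1, i.e. A³/T = Q²/g = 37.9²/9.81 = 146.4.
Trying y = 2.38 m: A³/T = 366.9 — high.
Trying y = 1.78 m: A³/T = 85.86 — low.
Trying y = 1.98 m: A³/T = 146.2 — ≈ 146.4.

y_c = 1.98 m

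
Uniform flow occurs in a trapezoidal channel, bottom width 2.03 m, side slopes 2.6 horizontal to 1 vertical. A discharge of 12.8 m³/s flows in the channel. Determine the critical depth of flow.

At critical depth, Q² T / (g A³) = 1, i.e. A³/T = Q²/g = 12.8²/9.81 = 16.7.
At y = 0.821 m: A³/T = 6.345 — short.
At y = 1.21 m: A³/T = 29.52 — over.
At y = 1.05 m: A³/T = 16.67 — ≈ 16.7.

y_c = 1.05 m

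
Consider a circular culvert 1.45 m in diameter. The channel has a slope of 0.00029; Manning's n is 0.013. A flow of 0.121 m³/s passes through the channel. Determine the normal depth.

y_n = 0.325 m

Manning's equation rearranged: A R^(2/3) = nQ / (1·√S) = 0.013 × 0.121 / (√0.00029) = 0.09237.
Trying y = 0.277 m: A R^(2/3) = 0.06699 — too small.
Trying y = 0.365 m: A R^(2/3) = 0.1166 — too large.
Trying y = 0.325 m: A R^(2/3) = 0.0925 — matches.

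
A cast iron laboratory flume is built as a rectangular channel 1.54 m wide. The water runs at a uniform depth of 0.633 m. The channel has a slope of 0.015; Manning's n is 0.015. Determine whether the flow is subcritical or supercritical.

Flow area A = b·y = 1.54 × 0.633 = 0.9748 m². Wetted perimeter P = b + 2y = 1.54 + 2×0.633 = 2.806 m.
Hydraulic radius R = A/P = 0.9748/2.806 = 0.3474 m.
V = (1/n) R^(2/3) √S = (1/0.015) × 0.3474^(2/3) × √0.015 = 4.035 m/s. Hydraulic depth D_h = A/T = 0.9748/1.54 = 0.633 m.
Froude number Fr = V/√(g·D_h) = 4.035/√(9.81×0.633) = 1.62, which is greater than 1, so the flow is supercritical.

supercritical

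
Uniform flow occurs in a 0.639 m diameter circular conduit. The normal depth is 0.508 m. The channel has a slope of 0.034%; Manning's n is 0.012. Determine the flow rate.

Q = 0.141 m³/s

For a circular section of diameter D = 0.639 m at depth y = 0.508 m, the central angle is θ = 2 arccos(1 − 2y/D) = 4.404 rad. Then A = (D²/8)(θ − sin θ) = 0.2734 m² and P = Dθ/2 = 1.407 m.
Hydraulic radius R = A/P = 0.2734/1.407 = 0.1943 m.
Manning's equation: Q = (1/n) A R^(2/3) S^(1/2) = (1/0.012) × 0.2734 × 0.1943^(2/3) × 0.00034^(1/2) = 0.141 m³/s.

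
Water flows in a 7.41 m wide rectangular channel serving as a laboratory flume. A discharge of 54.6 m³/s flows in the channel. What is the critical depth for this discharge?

For a rectangular channel, critical depth y_c = (q²/g)^(1/3) where q = Q/b = 54.6/7.41 = 7.368 m²/s.
So y_c = (7.368²/9.81)^(1/3) = 1.77 m.

y_c = 1.77 m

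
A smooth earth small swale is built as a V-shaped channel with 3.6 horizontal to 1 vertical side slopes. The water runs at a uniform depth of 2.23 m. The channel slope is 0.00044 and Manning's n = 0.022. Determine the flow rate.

For a triangular section with side slope z = 3.6: A = zy² = 3.6×2.23² = 17.9 m²; P = 2y√(1+z²) = 2×2.23×3.736 = 16.66 m.
Hydraulic radius R = A/P = 17.9/16.66 = 1.074 m.
Manning's equation: Q = (1/n) A R^(2/3) S^(1/2) = (1/0.022) × 17.9 × 1.074^(2/3) × 0.00044^(1/2) = 17.9 m³/s.

Q = 17.9 m³/s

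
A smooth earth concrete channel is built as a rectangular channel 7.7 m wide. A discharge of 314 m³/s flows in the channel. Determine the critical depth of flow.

y_c = 5.53 m

For a rectangular channel, critical depth y_c = (q²/g)^(1/3) where q = Q/b = 314/7.7 = 40.78 m²/s.
So y_c = (40.78²/9.81)^(1/3) = 5.53 m.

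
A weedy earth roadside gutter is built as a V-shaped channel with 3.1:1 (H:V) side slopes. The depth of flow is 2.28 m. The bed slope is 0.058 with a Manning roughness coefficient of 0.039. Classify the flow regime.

For a triangular section with side slope z = 3.1: A = zy² = 3.1×2.28² = 16.12 m²; P = 2y√(1+z²) = 2×2.28×3.257 = 14.85 m.
Hydraulic radius R = A/P = 16.12/14.85 = 1.085 m.
V = (1/n) R^(2/3) √S = (1/0.039) × 1.085^(2/3) × √0.058 = 6.52 m/s. Hydraulic depth D_h = A/T = 16.12/14.14 = 1.14 m.
Froude number Fr = V/√(g·D_h) = 6.52/√(9.81×1.14) = 1.95, which is greater than 1, so the flow is supercritical.

supercritical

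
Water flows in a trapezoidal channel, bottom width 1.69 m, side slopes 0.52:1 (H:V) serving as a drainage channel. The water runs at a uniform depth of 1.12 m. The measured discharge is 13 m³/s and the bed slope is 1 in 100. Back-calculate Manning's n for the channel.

With bottom width b = 1.69 m and side slope z = 0.52: A = (b + zy)y = (1.69 + 0.52×1.12)×1.12 = 2.545 m²; P = b + 2y√(1+z²) = 1.69 + 2×1.12×1.127 = 4.215 m.
Hydraulic radius R = A/P = 2.545/4.215 = 0.6039 m.
Rearranging Manning's equation: n = (1/Q) A R^(2/3) S^(1/2) = (1/13) × 2.545 × 0.6039^(2/3) × √0.01 = 0.014.

n = 0.014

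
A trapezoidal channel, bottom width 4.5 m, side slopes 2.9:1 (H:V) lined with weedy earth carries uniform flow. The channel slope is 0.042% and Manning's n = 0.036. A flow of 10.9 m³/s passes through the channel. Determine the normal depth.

Manning's equation rearranged: A R^(2/3) = nQ / (1·√S) = 0.036 × 10.9 / (√0.00042) = 19.15.
Try y = 2.22 m: A R^(2/3) = 29.52 — high.
Try y = 1.54 m: A R^(2/3) = 13.71 — low.
Try y = 1.81 m: A R^(2/3) = 19.15 — matches.

y_n = 1.81 m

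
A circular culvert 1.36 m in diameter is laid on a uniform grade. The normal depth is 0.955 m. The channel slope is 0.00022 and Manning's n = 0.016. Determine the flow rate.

Q = 0.551 m³/s

For a circular section of diameter D = 1.36 m at depth y = 0.955 m, the central angle is θ = 2 arccos(1 − 2y/D) = 3.974 rad. Then A = (D²/8)(θ − sin θ) = 1.09 m² and P = Dθ/2 = 2.702 m.
Hydraulic radius R = A/P = 1.09/2.702 = 0.4033 m.
Manning's equation: Q = (1/n) A R^(2/3) S^(1/2) = (1/0.016) × 1.09 × 0.4033^(2/3) × 0.00022^(1/2) = 0.551 m³/s.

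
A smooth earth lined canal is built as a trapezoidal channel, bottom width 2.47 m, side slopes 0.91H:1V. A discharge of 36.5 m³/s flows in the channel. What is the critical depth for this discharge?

y_c = 2.15 m

At critical depth, Q² T / (g A³) = 1, i.e. A³/T = Q²/g = 36.5²/9.81 = 135.8.
Trying y = 1.57 m: A³/T = 43.05 — too small.
Trying y = 2.15 m: A³/T = 135 — matches.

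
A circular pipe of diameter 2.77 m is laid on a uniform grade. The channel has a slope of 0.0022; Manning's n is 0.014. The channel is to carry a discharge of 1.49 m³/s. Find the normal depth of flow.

y_n = 0.575 m

Manning's equation rearranged: A R^(2/3) = nQ / (1·√S) = 0.014 × 1.49 / (√0.0022) = 0.4447.
At y = 0.396 m: A R^(2/3) = 0.2076 — too small.
At y = 0.723 m: A R^(2/3) = 0.7036 — too large.
At y = 0.575 m: A R^(2/3) = 0.4453 — close enough.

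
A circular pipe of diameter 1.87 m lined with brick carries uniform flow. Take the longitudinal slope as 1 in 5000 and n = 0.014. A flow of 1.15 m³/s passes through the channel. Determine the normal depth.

y_n = 1.14 m

Manning's equation rearranged: A R^(2/3) = nQ / (1·√S) = 0.014 × 1.15 / (√0.0002) = 1.138.
Try y = 0.969 m: A R^(2/3) = 0.8785 — low.
Try y = 1.41 m: A R^(2/3) = 1.518 — high.
Try y = 1.14 m: A R^(2/3) = 1.139 — close enough.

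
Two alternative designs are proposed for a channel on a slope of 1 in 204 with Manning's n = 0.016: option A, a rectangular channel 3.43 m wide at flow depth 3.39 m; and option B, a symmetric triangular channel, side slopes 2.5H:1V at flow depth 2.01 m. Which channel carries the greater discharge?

channel A

Channel A: Flow area A = b·y = 3.43 × 3.39 = 11.63 m². Wetted perimeter P = b + 2y = 3.43 + 2×3.39 = 10.21 m. Hydraulic radius R = A/P = 11.63/10.21 = 1.139 m. Q_A = (1/0.016)·11.63·1.139^(2/3)·√0.004902 = 55.49 m³/s.
Channel B: For a triangular section with side slope z = 2.5: A = zy² = 2.5×2.01² = 10.1 m²; P = 2y√(1+z²) = 2×2.01×2.693 = 10.82 m. Hydraulic radius R = A/P = 10.1/10.82 = 0.9331 m. Q_B = (1/0.016)·10.1·0.9331^(2/3)·√0.004902 = 42.2 m³/s.
Q_A = 55.49 m³/s vs Q_B = 42.2 m³/s, so channel A carries more.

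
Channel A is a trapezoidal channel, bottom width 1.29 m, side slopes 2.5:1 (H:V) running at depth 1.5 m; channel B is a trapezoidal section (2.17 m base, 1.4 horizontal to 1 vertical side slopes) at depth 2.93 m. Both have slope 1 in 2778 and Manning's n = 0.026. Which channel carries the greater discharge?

channel B

Channel A: With bottom width b = 1.29 m and side slope z = 2.5: A = (b + zy)y = (1.29 + 2.5×1.5)×1.5 = 7.56 m²; P = b + 2y√(1+z²) = 1.29 + 2×1.5×2.693 = 9.368 m. Hydraulic radius R = A/P = 7.56/9.368 = 0.807 m. Q_A = (1/0.026)·7.56·0.807^(2/3)·√0.00036 = 4.782 m³/s.
Channel B: With bottom width b = 2.17 m and side slope z = 1.4: A = (b + zy)y = (2.17 + 1.4×2.93)×2.93 = 18.38 m²; P = b + 2y√(1+z²) = 2.17 + 2×2.93×1.72 = 12.25 m. Hydraulic radius R = A/P = 18.38/12.25 = 1.5 m. Q_B = (1/0.026)·18.38·1.5^(2/3)·√0.00036 = 17.57 m³/s.
Q_A = 4.782 m³/s vs Q_B = 17.57 m³/s, so channel B carries more.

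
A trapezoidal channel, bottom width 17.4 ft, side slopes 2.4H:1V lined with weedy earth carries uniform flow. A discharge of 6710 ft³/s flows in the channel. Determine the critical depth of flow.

At critical depth, Q² T / (g A³) = 1, i.e. A³/T = Q²/g = 6710²/32.2 = 1398000.
Trying y = 13.4 ft: A³/T = 3584000 — too large.
Trying y = 9.23 ft: A³/T = 788500 — too small.
Trying y = 10.7 ft: A³/T = 1424000 — ≈ 1398000.

y_c = 10.7 ft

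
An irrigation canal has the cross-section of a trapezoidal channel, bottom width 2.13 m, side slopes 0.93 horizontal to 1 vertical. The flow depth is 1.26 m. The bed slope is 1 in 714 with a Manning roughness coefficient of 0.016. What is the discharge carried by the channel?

With bottom width b = 2.13 m and side slope z = 0.93: A = (b + zy)y = (2.13 + 0.93×1.26)×1.26 = 4.16 m²; P = b + 2y√(1+z²) = 2.13 + 2×1.26×1.366 = 5.571 m.
Hydraulic radius R = A/P = 4.16/5.571 = 0.7467 m.
Manning's equation: Q = (1/n) A R^(2/3) S^(1/2) = (1/0.016) × 4.16 × 0.7467^(2/3) × 0.001401^(1/2) = 8.01 m³/s.

Q = 8.01 m³/s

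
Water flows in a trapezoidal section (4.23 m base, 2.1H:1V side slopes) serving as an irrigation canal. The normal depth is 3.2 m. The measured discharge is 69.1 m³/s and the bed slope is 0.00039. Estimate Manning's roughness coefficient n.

n = 0.015

With bottom width b = 4.23 m and side slope z = 2.1: A = (b + zy)y = (4.23 + 2.1×3.2)×3.2 = 35.04 m²; P = b + 2y√(1+z²) = 4.23 + 2×3.2×2.326 = 19.12 m.
Hydraulic radius R = A/P = 35.04/19.12 = 1.833 m.
Rearranging Manning's equation: n = (1/Q) A R^(2/3) S^(1/2) = (1/69.1) × 35.04 × 1.833^(2/3) × √0.00039 = 0.015.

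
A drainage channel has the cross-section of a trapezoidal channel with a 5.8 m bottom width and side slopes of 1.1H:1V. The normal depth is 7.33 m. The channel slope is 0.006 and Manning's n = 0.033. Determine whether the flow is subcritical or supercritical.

With bottom width b = 5.8 m and side slope z = 1.1: A = (b + zy)y = (5.8 + 1.1×7.33)×7.33 = 101.6 m²; P = b + 2y√(1+z²) = 5.8 + 2×7.33×1.487 = 27.59 m.
Hydraulic radius R = A/P = 101.6/27.59 = 3.683 m.
V = (1/n) R^(2/3) √S = (1/0.033) × 3.683^(2/3) × √0.006 = 5.598 m/s. Hydraulic depth D_h = A/T = 101.6/21.93 = 4.634 m.
Froude number Fr = V/√(g·D_h) = 5.598/√(9.81×4.634) = 0.83, which is less than 1, so the flow is subcritical.

subcritical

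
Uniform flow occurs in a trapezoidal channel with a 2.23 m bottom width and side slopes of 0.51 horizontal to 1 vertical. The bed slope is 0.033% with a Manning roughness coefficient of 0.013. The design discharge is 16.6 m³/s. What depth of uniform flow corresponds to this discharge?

Manning's equation rearranged: A R^(2/3) = nQ / (1·√S) = 0.013 × 16.6 / (√0.00033) = 11.88.
At y = 2.14 m: A R^(2/3) = 7.157 — short.
At y = 3.35 m: A R^(2/3) = 16.14 — over.
At y = 2.84 m: A R^(2/3) = 11.89 — matches.

y_n = 2.84 m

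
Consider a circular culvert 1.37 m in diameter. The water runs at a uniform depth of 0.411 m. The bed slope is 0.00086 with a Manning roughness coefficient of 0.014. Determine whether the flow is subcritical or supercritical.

For a circular section of diameter D = 1.37 m at depth y = 0.411 m, the central angle is θ = 2 arccos(1 − 2y/D) = 2.319 rad. Then A = (D²/8)(θ − sin θ) = 0.3719 m² and P = Dθ/2 = 1.588 m.
Hydraulic radius R = A/P = 0.3719/1.588 = 0.2342 m.
V = (1/n) R^(2/3) √S = (1/0.014) × 0.2342^(2/3) × √0.00086 = 0.7959 m/s. Hydraulic depth D_h = A/T = 0.3719/1.256 = 0.2962 m.
Froude number Fr = V/√(g·D_h) = 0.7959/√(9.81×0.2962) = 0.467, which is less than 1, so the flow is subcritical.

subcritical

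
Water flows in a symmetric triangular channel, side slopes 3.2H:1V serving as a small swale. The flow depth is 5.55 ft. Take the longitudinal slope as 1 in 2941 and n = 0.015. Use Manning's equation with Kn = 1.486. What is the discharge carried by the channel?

Q = 345 ft³/s

For a triangular section with side slope z = 3.2: A = zy² = 3.2×5.55² = 98.57 ft²; P = 2y√(1+z²) = 2×5.55×3.353 = 37.21 ft.
Hydraulic radius R = A/P = 98.57/37.21 = 2.649 ft.
Manning's equation: Q = (1.486/n) A R^(2/3) S^(1/2) = (1.486/0.015) × 98.57 × 2.649^(2/3) × 0.00034^(1/2) = 345 ft³/s.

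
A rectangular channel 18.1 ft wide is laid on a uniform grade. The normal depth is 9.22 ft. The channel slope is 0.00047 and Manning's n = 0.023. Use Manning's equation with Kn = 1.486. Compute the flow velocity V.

Flow area A = b·y = 18.1 × 9.22 = 166.9 ft². Wetted perimeter P = b + 2y = 18.1 + 2×9.22 = 36.54 ft.
Hydraulic radius R = A/P = 166.9/36.54 = 4.567 ft.
From Manning's equation, V = (1.486/n) R^(2/3) S^(1/2) = (1.486/0.023) × 4.567^(2/3) × 0.00047^(1/2) = 3.86 ft/s.

V = 3.86 ft/s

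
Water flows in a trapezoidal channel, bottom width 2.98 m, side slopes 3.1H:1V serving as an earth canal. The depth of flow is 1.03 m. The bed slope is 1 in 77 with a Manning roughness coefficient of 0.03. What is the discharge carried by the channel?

With bottom width b = 2.98 m and side slope z = 3.1: A = (b + zy)y = (2.98 + 3.1×1.03)×1.03 = 6.358 m²; P = b + 2y√(1+z²) = 2.98 + 2×1.03×3.257 = 9.69 m.
Hydraulic radius R = A/P = 6.358/9.69 = 0.6562 m.
Manning's equation: Q = (1/n) A R^(2/3) S^(1/2) = (1/0.03) × 6.358 × 0.6562^(2/3) × 0.01299^(1/2) = 18.2 m³/s.

Q = 18.2 m³/s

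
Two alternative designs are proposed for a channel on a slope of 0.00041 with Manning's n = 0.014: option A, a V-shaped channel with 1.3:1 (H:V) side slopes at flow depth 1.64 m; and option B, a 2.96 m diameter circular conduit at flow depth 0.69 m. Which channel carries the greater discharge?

Channel A: For a triangular section with side slope z = 1.3: A = zy² = 1.3×1.64² = 3.496 m²; P = 2y√(1+z²) = 2×1.64×1.64 = 5.38 m. Hydraulic radius R = A/P = 3.496/5.38 = 0.65 m. Q_A = (1/0.014)·3.496·0.65^(2/3)·√0.00041 = 3.794 m³/s.
Channel B: For a circular section of diameter D = 2.96 m at depth y = 0.69 m, the central angle is θ = 2 arccos(1 − 2y/D) = 2.015 rad. Then A = (D²/8)(θ − sin θ) = 1.219 m² and P = Dθ/2 = 2.983 m. Hydraulic radius R = A/P = 1.219/2.983 = 0.4085 m. Q_B = (1/0.014)·1.219·0.4085^(2/3)·√0.00041 = 0.9704 m³/s.
Q_A = 3.794 m³/s vs Q_B = 0.9704 m³/s, so channel A carries more.

channel A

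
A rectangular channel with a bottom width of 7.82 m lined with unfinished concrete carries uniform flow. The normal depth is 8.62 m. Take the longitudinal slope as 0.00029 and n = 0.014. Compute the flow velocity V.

Flow area A = b·y = 7.82 × 8.62 = 67.41 m². Wetted perimeter P = b + 2y = 7.82 + 2×8.62 = 25.06 m.
Hydraulic radius R = A/P = 67.41/25.06 = 2.69 m.
From Manning's equation, V = (1/n) R^(2/3) S^(1/2) = (1/0.014) × 2.69^(2/3) × 0.00029^(1/2) = 2.35 m/s.

V = 2.35 m/s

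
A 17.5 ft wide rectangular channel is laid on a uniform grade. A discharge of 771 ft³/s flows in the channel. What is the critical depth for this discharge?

For a rectangular channel, critical depth y_c = (q²/g)^(1/3) where q = Q/b = 771/17.5 = 44.06 ft²/s.
So y_c = (44.06²/32.2)^(1/3) = 3.92 ft.

y_c = 3.92 ft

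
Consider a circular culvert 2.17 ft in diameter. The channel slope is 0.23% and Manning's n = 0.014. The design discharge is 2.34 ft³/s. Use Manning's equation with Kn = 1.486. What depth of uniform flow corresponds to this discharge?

y_n = 0.635 ft

Manning's equation rearranged: A R^(2/3) = nQ / (1.486·√S) = 0.014 × 2.34 / (1.486 × √0.0023) = 0.4597.
At y = 0.44 ft: A R^(2/3) = 0.2215 — short.
At y = 0.754 ft: A R^(2/3) = 0.638 — over.
At y = 0.635 ft: A R^(2/3) = 0.4591 — ≈ 0.4597.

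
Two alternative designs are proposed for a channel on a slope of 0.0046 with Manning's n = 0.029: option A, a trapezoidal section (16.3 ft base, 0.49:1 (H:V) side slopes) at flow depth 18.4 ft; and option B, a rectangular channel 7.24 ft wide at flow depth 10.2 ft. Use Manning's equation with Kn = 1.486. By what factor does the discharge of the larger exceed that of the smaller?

Channel A: With bottom width b = 16.3 ft and side slope z = 0.49: A = (b + zy)y = (16.3 + 0.49×18.4)×18.4 = 465.8 ft²; P = b + 2y√(1+z²) = 16.3 + 2×18.4×1.114 = 57.28 ft. Hydraulic radius R = A/P = 465.8/57.28 = 8.132 ft. Q_A = (1.486/0.029)·465.8·8.132^(2/3)·√0.0046 = 6547 ft³/s.
Channel B: Flow area A = b·y = 7.24 × 10.2 = 73.85 ft². Wetted perimeter P = b + 2y = 7.24 + 2×10.2 = 27.64 ft. Hydraulic radius R = A/P = 73.85/27.64 = 2.672 ft. Q_B = (1.486/0.029)·73.85·2.672^(2/3)·√0.0046 = 494.2 ft³/s.
The larger discharge is 6547 ft³/s and the smaller is 494.2 ft³/s; the ratio is 13.2.

13.2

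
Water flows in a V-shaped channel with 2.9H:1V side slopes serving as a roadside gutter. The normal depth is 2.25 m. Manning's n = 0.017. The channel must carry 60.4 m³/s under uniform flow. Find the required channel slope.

For a triangular section with side slope z = 2.9: A = zy² = 2.9×2.25² = 14.68 m²; P = 2y√(1+z²) = 2×2.25×3.068 = 13.8 m.
Hydraulic radius R = A/P = 14.68/13.8 = 1.064 m.
From Manning's equation, S = [nQ / (1 A R^(2/3))]² = [0.017 × 60.4 / (1 × 14.68 × 1.064^(2/3))]² = 0.00451.

S = 0.00451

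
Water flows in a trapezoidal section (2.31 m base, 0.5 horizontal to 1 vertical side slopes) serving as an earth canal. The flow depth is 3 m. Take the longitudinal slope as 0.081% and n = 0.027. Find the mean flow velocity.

V = 1.23 m/s

With bottom width b = 2.31 m and side slope z = 0.5: A = (b + zy)y = (2.31 + 0.5×3)×3 = 11.43 m²; P = b + 2y√(1+z²) = 2.31 + 2×3×1.118 = 9.018 m.
Hydraulic radius R = A/P = 11.43/9.018 = 1.267 m.
From Manning's equation, V = (1/n) R^(2/3) S^(1/2) = (1/0.027) × 1.267^(2/3) × 0.00081^(1/2) = 1.23 m/s.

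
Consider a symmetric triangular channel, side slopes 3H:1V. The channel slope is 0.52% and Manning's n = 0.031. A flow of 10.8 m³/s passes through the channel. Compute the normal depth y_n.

Manning's equation rearranged: A R^(2/3) = nQ / (1·√S) = 0.031 × 10.8 / (√0.0052) = 4.643.
Trying y = 1.65 m: A R^(2/3) = 6.936 — too large.
Trying y = 1.08 m: A R^(2/3) = 2.24 — too small.
Trying y = 1.42 m: A R^(2/3) = 4.648 — ≈ 4.643.

y_n = 1.42 m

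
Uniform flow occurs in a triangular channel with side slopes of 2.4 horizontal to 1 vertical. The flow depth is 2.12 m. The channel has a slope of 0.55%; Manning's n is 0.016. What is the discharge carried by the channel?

Q = 49.3 m³/s

For a triangular section with side slope z = 2.4: A = zy² = 2.4×2.12² = 10.79 m²; P = 2y√(1+z²) = 2×2.12×2.6 = 11.02 m.
Hydraulic radius R = A/P = 10.79/11.02 = 0.9785 m.
Manning's equation: Q = (1/n) A R^(2/3) S^(1/2) = (1/0.016) × 10.79 × 0.9785^(2/3) × 0.0055^(1/2) = 49.3 m³/s.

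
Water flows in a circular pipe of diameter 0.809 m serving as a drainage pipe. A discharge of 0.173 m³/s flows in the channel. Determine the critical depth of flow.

At critical depth, Q² T / (g A³) = 1, i.e. A³/T = Q²/g = 0.173²/9.81 = 0.003051.
At y = 0.294 m: A³/T = 0.006174 — high.
At y = 0.19 m: A³/T = 0.001135 — low.
At y = 0.245 m: A³/T = 0.003052 — matches.

y_c = 0.245 m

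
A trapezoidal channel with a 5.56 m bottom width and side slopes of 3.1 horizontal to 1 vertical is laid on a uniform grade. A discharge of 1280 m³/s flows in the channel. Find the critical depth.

At critical depth, Q² T / (g A³) = 1, i.e. A³/T = Q²/g = 1280²/9.81 = 167000.
Try y = 6.5 m: A³/T = 101800 — too small.
Try y = 7.26 m: A³/T = 167300 — close enough.

y_c = 7.26 m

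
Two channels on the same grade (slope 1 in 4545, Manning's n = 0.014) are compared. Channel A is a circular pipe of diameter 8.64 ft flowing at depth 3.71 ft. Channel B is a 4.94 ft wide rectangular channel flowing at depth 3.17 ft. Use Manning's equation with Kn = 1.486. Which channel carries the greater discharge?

Channel A: For a circular section of diameter D = 8.64 ft at depth y = 3.71 ft, the central angle is θ = 2 arccos(1 − 2y/D) = 2.858 rad. Then A = (D²/8)(θ − sin θ) = 24.06 ft² and P = Dθ/2 = 12.35 ft. Hydraulic radius R = A/P = 24.06/12.35 = 1.949 ft. Q_A = (1.486/0.014)·24.06·1.949^(2/3)·√0.00022 = 59.1 ft³/s.
Channel B: Flow area A = b·y = 4.94 × 3.17 = 15.66 ft². Wetted perimeter P = b + 2y = 4.94 + 2×3.17 = 11.28 ft. Hydraulic radius R = A/P = 15.66/11.28 = 1.388 ft. Q_B = (1.486/0.014)·15.66·1.388^(2/3)·√0.00022 = 30.68 ft³/s.
Q_A = 59.1 ft³/s vs Q_B = 30.68 ft³/s, so channel A carries more.

channel A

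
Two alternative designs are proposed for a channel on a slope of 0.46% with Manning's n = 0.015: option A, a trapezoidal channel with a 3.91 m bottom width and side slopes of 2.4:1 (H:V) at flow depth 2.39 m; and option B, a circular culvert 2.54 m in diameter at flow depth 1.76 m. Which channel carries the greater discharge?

Channel A: With bottom width b = 3.91 m and side slope z = 2.4: A = (b + zy)y = (3.91 + 2.4×2.39)×2.39 = 23.05 m²; P = b + 2y√(1+z²) = 3.91 + 2×2.39×2.6 = 16.34 m. Hydraulic radius R = A/P = 23.05/16.34 = 1.411 m. Q_A = (1/0.015)·23.05·1.411^(2/3)·√0.0046 = 131.1 m³/s.
Channel B: For a circular section of diameter D = 2.54 m at depth y = 1.76 m, the central angle is θ = 2 arccos(1 − 2y/D) = 3.934 rad. Then A = (D²/8)(θ − sin θ) = 3.747 m² and P = Dθ/2 = 4.996 m. Hydraulic radius R = A/P = 3.747/4.996 = 0.7499 m. Q_B = (1/0.015)·3.747·0.7499^(2/3)·√0.0046 = 13.98 m³/s.
Q_A = 131.1 m³/s vs Q_B = 13.98 m³/s, so channel A carries more.

channel A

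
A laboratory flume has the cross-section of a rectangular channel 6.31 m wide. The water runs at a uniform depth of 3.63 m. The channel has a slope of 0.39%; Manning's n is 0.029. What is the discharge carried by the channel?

Flow area A = b·y = 6.31 × 3.63 = 22.91 m². Wetted perimeter P = b + 2y = 6.31 + 2×3.63 = 13.57 m.
Hydraulic radius R = A/P = 22.91/13.57 = 1.688 m.
Manning's equation: Q = (1/n) A R^(2/3) S^(1/2) = (1/0.029) × 22.91 × 1.688^(2/3) × 0.0039^(1/2) = 69.9 m³/s.

Q = 69.9 m³/s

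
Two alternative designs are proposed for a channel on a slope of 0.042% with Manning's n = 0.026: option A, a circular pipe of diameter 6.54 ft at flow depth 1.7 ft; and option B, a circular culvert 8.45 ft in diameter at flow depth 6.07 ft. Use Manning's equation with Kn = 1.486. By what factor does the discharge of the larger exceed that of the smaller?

11.6

Channel A: For a circular section of diameter D = 6.54 ft at depth y = 1.7 ft, the central angle is θ = 2 arccos(1 − 2y/D) = 2.14 rad. Then A = (D²/8)(θ − sin θ) = 6.938 ft² and P = Dθ/2 = 6.998 ft. Hydraulic radius R = A/P = 6.938/6.998 = 0.9914 ft. Q_A = (1.486/0.026)·6.938·0.9914^(2/3)·√0.00042 = 8.08 ft³/s.
Channel B: For a circular section of diameter D = 8.45 ft at depth y = 6.07 ft, the central angle is θ = 2 arccos(1 − 2y/D) = 4.045 rad. Then A = (D²/8)(θ − sin θ) = 43.12 ft² and P = Dθ/2 = 17.09 ft. Hydraulic radius R = A/P = 43.12/17.09 = 2.523 ft. Q_B = (1.486/0.026)·43.12·2.523^(2/3)·√0.00042 = 93.6 ft³/s.
The larger discharge is 93.6 ft³/s and the smaller is 8.08 ft³/s; the ratio is 11.6.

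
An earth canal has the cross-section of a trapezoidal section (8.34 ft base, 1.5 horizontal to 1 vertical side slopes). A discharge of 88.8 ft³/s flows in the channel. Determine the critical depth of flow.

y_c = 1.39 ft

At critical depth, Q² T / (g A³) = 1, i.e. A³/T = Q²/g = 88.8²/32.2 = 244.9.
At y = 1.22 ft: A³/T = 159.2 — too small.
At y = 1.61 ft: A³/T = 394.2 — too large.
At y = 1.39 ft: A³/T = 243.2 — close enough.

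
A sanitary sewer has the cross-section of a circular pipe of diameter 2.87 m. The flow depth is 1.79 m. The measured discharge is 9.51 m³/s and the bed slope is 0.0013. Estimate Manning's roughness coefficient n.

For a circular section of diameter D = 2.87 m at depth y = 1.79 m, the central angle is θ = 2 arccos(1 − 2y/D) = 3.642 rad. Then A = (D²/8)(θ − sin θ) = 4.243 m² and P = Dθ/2 = 5.226 m.
Hydraulic radius R = A/P = 4.243/5.226 = 0.812 m.
Rearranging Manning's equation: n = (1/Q) A R^(2/3) S^(1/2) = (1/9.51) × 4.243 × 0.812^(2/3) × √0.0013 = 0.014.

n = 0.014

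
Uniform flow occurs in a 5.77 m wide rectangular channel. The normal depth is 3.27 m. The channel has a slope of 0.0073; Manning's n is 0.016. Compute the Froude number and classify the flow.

Flow area A = b·y = 5.77 × 3.27 = 18.87 m². Wetted perimeter P = b + 2y = 5.77 + 2×3.27 = 12.31 m.
Hydraulic radius R = A/P = 18.87/12.31 = 1.533 m.
V = (1/n) R^(2/3) √S = (1/0.016) × 1.533^(2/3) × √0.0073 = 7.099 m/s. Hydraulic depth D_h = A/T = 18.87/5.77 = 3.27 m.
Froude number Fr = V/√(g·D_h) = 7.099/√(9.81×3.27) = 1.25, which is greater than 1, so the flow is supercritical.

supercritical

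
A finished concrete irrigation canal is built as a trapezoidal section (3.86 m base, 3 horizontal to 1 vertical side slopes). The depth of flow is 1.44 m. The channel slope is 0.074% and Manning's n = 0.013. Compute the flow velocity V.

With bottom width b = 3.86 m and side slope z = 3: A = (b + zy)y = (3.86 + 3×1.44)×1.44 = 11.78 m²; P = b + 2y√(1+z²) = 3.86 + 2×1.44×3.162 = 12.97 m.
Hydraulic radius R = A/P = 11.78/12.97 = 0.9084 m.
From Manning's equation, V = (1/n) R^(2/3) S^(1/2) = (1/0.013) × 0.9084^(2/3) × 0.00074^(1/2) = 1.96 m/s.

V = 1.96 m/s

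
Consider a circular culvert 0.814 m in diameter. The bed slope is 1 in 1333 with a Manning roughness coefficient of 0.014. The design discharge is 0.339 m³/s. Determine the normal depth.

Manning's equation rearranged: A R^(2/3) = nQ / (1·√S) = 0.014 × 0.339 / (√0.0007502) = 0.1733.
Trying y = 0.45 m: A R^(2/3) = 0.1063 — low.
Trying y = 0.704 m: A R^(2/3) = 0.1878 — high.
Trying y = 0.641 m: A R^(2/3) = 0.1732 — close enough.

y_n = 0.641 m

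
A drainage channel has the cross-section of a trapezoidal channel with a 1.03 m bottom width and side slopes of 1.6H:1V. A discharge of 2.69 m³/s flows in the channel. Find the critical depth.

At critical depth, Q² T / (g A³) = 1, i.e. A³/T = Q²/g = 2.69²/9.81 = 0.7376.
Try y = 0.7 m: A³/T = 1.042 — high.
Try y = 0.64 m: A³/T = 0.738 — ≈ 0.7376.

y_c = 0.64 m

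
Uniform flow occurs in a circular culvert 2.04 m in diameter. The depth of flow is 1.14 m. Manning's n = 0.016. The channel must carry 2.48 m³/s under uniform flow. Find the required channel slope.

S = 0.001

For a circular section of diameter D = 2.04 m at depth y = 1.14 m, the central angle is θ = 2 arccos(1 − 2y/D) = 3.377 rad. Then A = (D²/8)(θ − sin θ) = 1.878 m² and P = Dθ/2 = 3.445 m.
Hydraulic radius R = A/P = 1.878/3.445 = 0.5453 m.
From Manning's equation, S = [nQ / (1 A R^(2/3))]² = [0.016 × 2.48 / (1 × 1.878 × 0.5453^(2/3))]² = 0.001.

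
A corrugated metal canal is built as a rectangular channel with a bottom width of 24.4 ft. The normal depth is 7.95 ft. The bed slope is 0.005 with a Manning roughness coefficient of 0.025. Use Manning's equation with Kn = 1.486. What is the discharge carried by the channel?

Flow area A = b·y = 24.4 × 7.95 = 194 ft². Wetted perimeter P = b + 2y = 24.4 + 2×7.95 = 40.3 ft.
Hydraulic radius R = A/P = 194/40.3 = 4.813 ft.
Manning's equation: Q = (1.486/n) A R^(2/3) S^(1/2) = (1.486/0.025) × 194 × 4.813^(2/3) × 0.005^(1/2) = 2320 ft³/s.

Q = 2320 ft³/s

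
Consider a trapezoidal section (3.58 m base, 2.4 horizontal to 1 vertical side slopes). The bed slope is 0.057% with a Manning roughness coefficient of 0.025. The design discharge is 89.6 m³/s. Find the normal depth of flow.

y_n = 4.11 m

Manning's equation rearranged: A R^(2/3) = nQ / (1·√S) = 0.025 × 89.6 / (√0.00057) = 93.82.
At y = 4.7 m: A R^(2/3) = 128.4 — too large.
At y = 3.11 m: A R^(2/3) = 49.67 — too small.
At y = 4.11 m: A R^(2/3) = 93.87 — ≈ 93.82.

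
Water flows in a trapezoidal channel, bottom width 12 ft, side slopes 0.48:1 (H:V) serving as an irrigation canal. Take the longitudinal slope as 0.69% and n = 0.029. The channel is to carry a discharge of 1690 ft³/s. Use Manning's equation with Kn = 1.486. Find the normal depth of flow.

Manning's equation rearranged: A R^(2/3) = nQ / (1.486·√S) = 0.029 × 1690 / (1.486 × √0.0069) = 397.
At y = 7.98 ft: A R^(2/3) = 331.6 — too small.
At y = 10.7 ft: A R^(2/3) = 545.4 — too large.
At y = 8.88 ft: A R^(2/3) = 396.8 — ≈ 397.

y_n = 8.88 ft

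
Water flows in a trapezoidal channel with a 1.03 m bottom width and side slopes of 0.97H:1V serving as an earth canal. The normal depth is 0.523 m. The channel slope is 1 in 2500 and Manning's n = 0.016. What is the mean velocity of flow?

With bottom width b = 1.03 m and side slope z = 0.97: A = (b + zy)y = (1.03 + 0.97×0.523)×0.523 = 0.804 m²; P = b + 2y√(1+z²) = 1.03 + 2×0.523×1.393 = 2.487 m.
Hydraulic radius R = A/P = 0.804/2.487 = 0.3233 m.
From Manning's equation, V = (1/n) R^(2/3) S^(1/2) = (1/0.016) × 0.3233^(2/3) × 0.0004^(1/2) = 0.589 m/s.

V = 0.589 m/s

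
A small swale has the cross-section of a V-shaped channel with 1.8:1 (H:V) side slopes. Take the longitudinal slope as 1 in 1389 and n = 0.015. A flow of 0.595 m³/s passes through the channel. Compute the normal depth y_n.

Manning's equation rearranged: A R^(2/3) = nQ / (1·√S) = 0.015 × 0.595 / (√0.0007199) = 0.3326.
Trying y = 0.584 m: A R^(2/3) = 0.247 — short.
Trying y = 0.727 m: A R^(2/3) = 0.443 — over.
Trying y = 0.653 m: A R^(2/3) = 0.3327 — close enough.

y_n = 0.653 m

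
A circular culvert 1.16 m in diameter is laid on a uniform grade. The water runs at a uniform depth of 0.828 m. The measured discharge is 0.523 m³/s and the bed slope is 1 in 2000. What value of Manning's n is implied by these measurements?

n = 0.017

For a circular section of diameter D = 1.16 m at depth y = 0.828 m, the central angle is θ = 2 arccos(1 − 2y/D) = 4.025 rad. Then A = (D²/8)(θ − sin θ) = 0.8071 m² and P = Dθ/2 = 2.335 m.
Hydraulic radius R = A/P = 0.8071/2.335 = 0.3457 m.
Rearranging Manning's equation: n = (1/Q) A R^(2/3) S^(1/2) = (1/0.523) × 0.8071 × 0.3457^(2/3) × √0.0005 = 0.017.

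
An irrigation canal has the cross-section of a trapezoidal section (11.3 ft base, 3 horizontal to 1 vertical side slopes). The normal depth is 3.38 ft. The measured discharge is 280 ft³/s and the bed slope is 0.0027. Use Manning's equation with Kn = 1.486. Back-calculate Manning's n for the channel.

n = 0.034

With bottom width b = 11.3 ft and side slope z = 3: A = (b + zy)y = (11.3 + 3×3.38)×3.38 = 72.47 ft²; P = b + 2y√(1+z²) = 11.3 + 2×3.38×3.162 = 32.68 ft.
Hydraulic radius R = A/P = 72.47/32.68 = 2.218 ft.
Rearranging Manning's equation: n = (1.486/Q) A R^(2/3) S^(1/2) = (1.486/280) × 72.47 × 2.218^(2/3) × √0.0027 = 0.034.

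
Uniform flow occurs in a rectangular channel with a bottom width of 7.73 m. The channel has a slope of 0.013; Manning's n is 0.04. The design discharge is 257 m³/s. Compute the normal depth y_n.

y_n = 6.47 m

Manning's equation rearranged: A R^(2/3) = nQ / (1·√S) = 0.04 × 257 / (√0.013) = 90.16.
Trying y = 4.8 m: A R^(2/3) = 61.64 — too small.
Trying y = 7.56 m: A R^(2/3) = 109.3 — too large.
Trying y = 6.47 m: A R^(2/3) = 90.14 — close enough.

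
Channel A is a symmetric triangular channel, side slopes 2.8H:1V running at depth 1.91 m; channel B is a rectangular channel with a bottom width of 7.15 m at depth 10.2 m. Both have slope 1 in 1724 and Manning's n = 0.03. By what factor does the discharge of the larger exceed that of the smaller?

Channel A: For a triangular section with side slope z = 2.8: A = zy² = 2.8×1.91² = 10.21 m²; P = 2y√(1+z²) = 2×1.91×2.973 = 11.36 m. Hydraulic radius R = A/P = 10.21/11.36 = 0.8994 m. Q_A = (1/0.03)·10.21·0.8994^(2/3)·√0.00058 = 7.641 m³/s.
Channel B: Flow area A = b·y = 7.15 × 10.2 = 72.93 m². Wetted perimeter P = b + 2y = 7.15 + 2×10.2 = 27.55 m. Hydraulic radius R = A/P = 72.93/27.55 = 2.647 m. Q_B = (1/0.03)·72.93·2.647^(2/3)·√0.00058 = 112 m³/s.
The larger discharge is 112 m³/s and the smaller is 7.641 m³/s; the ratio is 14.7.

14.7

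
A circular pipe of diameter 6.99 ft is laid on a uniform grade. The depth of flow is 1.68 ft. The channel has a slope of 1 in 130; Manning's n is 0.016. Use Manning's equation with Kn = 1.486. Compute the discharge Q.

Q = 57.4 ft³/s

For a circular section of diameter D = 6.99 ft at depth y = 1.68 ft, the central angle is θ = 2 arccos(1 − 2y/D) = 2.049 rad. Then A = (D²/8)(θ − sin θ) = 7.096 ft² and P = Dθ/2 = 7.163 ft.
Hydraulic radius R = A/P = 7.096/7.163 = 0.9907 ft.
Manning's equation: Q = (1.486/n) A R^(2/3) S^(1/2) = (1.486/0.016) × 7.096 × 0.9907^(2/3) × 0.007692^(1/2) = 57.4 ft³/s.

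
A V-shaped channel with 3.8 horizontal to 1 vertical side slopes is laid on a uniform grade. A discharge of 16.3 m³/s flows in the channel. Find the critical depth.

At critical depth, Q² T / (g A³) = 1, i.e. A³/T = Q²/g = 16.3²/9.81 = 27.08.
Try y = 0.971 m: A³/T = 6.232 — too small.
Try y = 1.47 m: A³/T = 49.56 — too large.
Try y = 1.3 m: A³/T = 26.81 — ≈ 27.08.

y_c = 1.3 m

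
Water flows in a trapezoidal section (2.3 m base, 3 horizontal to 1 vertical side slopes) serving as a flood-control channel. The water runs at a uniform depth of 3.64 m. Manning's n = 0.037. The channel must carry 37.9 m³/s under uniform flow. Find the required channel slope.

With bottom width b = 2.3 m and side slope z = 3: A = (b + zy)y = (2.3 + 3×3.64)×3.64 = 48.12 m²; P = b + 2y√(1+z²) = 2.3 + 2×3.64×3.162 = 25.32 m.
Hydraulic radius R = A/P = 48.12/25.32 = 1.9 m.
From Manning's equation, S = [nQ / (1 A R^(2/3))]² = [0.037 × 37.9 / (1 × 48.12 × 1.9^(2/3))]² = 0.000361.

S = 0.000361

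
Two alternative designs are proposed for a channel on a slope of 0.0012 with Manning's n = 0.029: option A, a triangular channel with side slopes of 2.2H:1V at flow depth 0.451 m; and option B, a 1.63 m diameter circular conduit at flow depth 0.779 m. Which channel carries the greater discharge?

channel B

Channel A: For a triangular section with side slope z = 2.2: A = zy² = 2.2×0.451² = 0.4475 m²; P = 2y√(1+z²) = 2×0.451×2.417 = 2.18 m. Hydraulic radius R = A/P = 0.4475/2.18 = 0.2053 m. Q_A = (1/0.029)·0.4475·0.2053^(2/3)·√0.0012 = 0.186 m³/s.
Channel B: For a circular section of diameter D = 1.63 m at depth y = 0.779 m, the central angle is θ = 2 arccos(1 − 2y/D) = 3.053 rad. Then A = (D²/8)(θ − sin θ) = 0.9847 m² and P = Dθ/2 = 2.488 m. Hydraulic radius R = A/P = 0.9847/2.488 = 0.3957 m. Q_B = (1/0.029)·0.9847·0.3957^(2/3)·√0.0012 = 0.634 m³/s.
Q_A = 0.186 m³/s vs Q_B = 0.634 m³/s, so channel B carries more.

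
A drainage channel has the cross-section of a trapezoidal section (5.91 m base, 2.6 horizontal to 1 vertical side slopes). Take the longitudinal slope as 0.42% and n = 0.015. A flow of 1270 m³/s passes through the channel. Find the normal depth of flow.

y_n = 6.08 m

Manning's equation rearranged: A R^(2/3) = nQ / (1·√S) = 0.015 × 1270 / (√0.0042) = 293.9.
At y = 7.74 m: A R^(2/3) = 517 — too large.
At y = 6.08 m: A R^(2/3) = 293.8 — ≈ 293.9.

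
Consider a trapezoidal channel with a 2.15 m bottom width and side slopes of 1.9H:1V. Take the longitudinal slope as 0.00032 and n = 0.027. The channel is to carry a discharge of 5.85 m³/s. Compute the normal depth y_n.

y_n = 1.69 m

Manning's equation rearranged: A R^(2/3) = nQ / (1·√S) = 0.027 × 5.85 / (√0.00032) = 8.83.
Trying y = 1.42 m: A R^(2/3) = 6.103 — low.
Trying y = 1.96 m: A R^(2/3) = 12.19 — high.
Trying y = 1.69 m: A R^(2/3) = 8.836 — matches.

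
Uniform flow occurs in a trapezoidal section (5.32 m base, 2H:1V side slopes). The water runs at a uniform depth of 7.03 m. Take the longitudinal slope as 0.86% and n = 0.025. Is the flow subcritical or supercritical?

supercritical

With bottom width b = 5.32 m and side slope z = 2: A = (b + zy)y = (5.32 + 2×7.03)×7.03 = 136.2 m²; P = b + 2y√(1+z²) = 5.32 + 2×7.03×2.236 = 36.76 m.
Hydraulic radius R = A/P = 136.2/36.76 = 3.706 m.
V = (1/n) R^(2/3) √S = (1/0.025) × 3.706^(2/3) × √0.0086 = 8.884 m/s. Hydraulic depth D_h = A/T = 136.2/33.44 = 4.074 m.
Froude number Fr = V/√(g·D_h) = 8.884/√(9.81×4.074) = 1.41, which is greater than 1, so the flow is supercritical.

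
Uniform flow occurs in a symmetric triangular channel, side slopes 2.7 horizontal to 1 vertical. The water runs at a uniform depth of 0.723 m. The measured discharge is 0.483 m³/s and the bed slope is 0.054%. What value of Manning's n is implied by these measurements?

n = 0.033

For a triangular section with side slope z = 2.7: A = zy² = 2.7×0.723² = 1.411 m²; P = 2y√(1+z²) = 2×0.723×2.879 = 4.163 m.
Hydraulic radius R = A/P = 1.411/4.163 = 0.339 m.
Rearranging Manning's equation: n = (1/Q) A R^(2/3) S^(1/2) = (1/0.483) × 1.411 × 0.339^(2/3) × √0.00054 = 0.033.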